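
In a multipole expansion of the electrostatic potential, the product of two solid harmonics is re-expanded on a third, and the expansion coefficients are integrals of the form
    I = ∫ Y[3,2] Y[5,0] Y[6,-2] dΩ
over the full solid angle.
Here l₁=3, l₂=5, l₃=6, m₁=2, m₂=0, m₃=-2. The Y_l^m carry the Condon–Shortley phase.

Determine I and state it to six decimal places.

Checks pass: Σm=0; 14 even; l₃=6∈[2,8].
(2·3+1)(2·5+1)(2·6+1) = 1001
Δ: 2! 4! 8! / 15! → 1/675675
sum: t=0:+1/8640 t=1:−1/2304 t=2:+1/8640 = -7/34560
3j²(3 5 6; 0 0 0) = Δ·Π!·Σ² = 7/429  (sign -1)
sum: t=0:+1/8640 t=1:−1/13824 = 1/23040
3j²(3 5 6; 2 0 -2) = Δ·Π!·Σ² = 2/429  (sign +1)
combine: 4πI² = 1001·7/429·2/429 = 98/1287
take √, sign -1: I = -0.07784287

-0.077843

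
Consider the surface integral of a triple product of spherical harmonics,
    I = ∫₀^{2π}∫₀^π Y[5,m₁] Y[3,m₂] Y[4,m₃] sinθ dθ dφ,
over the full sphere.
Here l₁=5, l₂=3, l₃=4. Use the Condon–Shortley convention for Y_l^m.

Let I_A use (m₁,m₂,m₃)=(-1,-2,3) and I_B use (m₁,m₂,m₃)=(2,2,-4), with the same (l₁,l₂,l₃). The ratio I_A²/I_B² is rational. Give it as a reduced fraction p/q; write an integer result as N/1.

121/56

l's match ⇒ only the (l;m) 3-j factors differ between A and B.
A: triangle coeff Δ(5,3,4) = 1/180180; Σ_t [0,1]: t=0:+1/17280 t=1:−1/1440 = -11/17280; (3j)²=11/468 [(5 3 4; -1 -2 3)], sign=+1
B: triangle coeff Δ(5,3,4) = 1/180180; Σ_t [3,3]: t=3:−1/8640 = -1/8640; (3j)²=14/1287 [(5 3 4; 2 2 -4)], sign=-1
I_A²/I_B² = (11/468)/(14/1287) = 121/56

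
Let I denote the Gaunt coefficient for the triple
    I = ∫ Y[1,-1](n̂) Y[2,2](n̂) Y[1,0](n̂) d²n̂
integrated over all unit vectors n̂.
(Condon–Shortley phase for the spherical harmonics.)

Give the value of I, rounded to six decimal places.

Σmᵢ = 1 ≠ 0, so the φ-integral vanishes; I = 0

0.000000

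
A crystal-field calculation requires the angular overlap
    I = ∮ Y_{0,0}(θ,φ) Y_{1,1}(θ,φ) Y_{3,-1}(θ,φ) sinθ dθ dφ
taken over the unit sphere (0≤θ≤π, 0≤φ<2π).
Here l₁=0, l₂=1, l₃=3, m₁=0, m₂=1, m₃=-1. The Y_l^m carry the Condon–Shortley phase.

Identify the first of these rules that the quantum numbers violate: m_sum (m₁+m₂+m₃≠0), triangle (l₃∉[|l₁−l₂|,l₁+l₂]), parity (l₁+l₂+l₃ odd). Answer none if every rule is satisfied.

m₁+m₂+m₃ = 0 + 1 − 1 = 0  ✓
triangle: |0−1|=1 ≤ l₃=3 ≤ 0+1=1  ✗
parity: l₁+l₂+l₃ = 4 is even

triangle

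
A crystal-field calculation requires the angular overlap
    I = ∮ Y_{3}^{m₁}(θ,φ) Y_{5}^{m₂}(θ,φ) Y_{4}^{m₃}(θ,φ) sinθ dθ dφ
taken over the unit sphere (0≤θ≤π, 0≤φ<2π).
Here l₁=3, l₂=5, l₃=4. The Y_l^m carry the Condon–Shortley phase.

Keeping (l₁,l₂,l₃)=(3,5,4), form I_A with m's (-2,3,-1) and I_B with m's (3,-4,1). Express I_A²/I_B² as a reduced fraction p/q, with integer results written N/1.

l's match ⇒ only the (l;m) 3-j factors differ between A and B.
A: triangle coeff Δ(3,5,4) = 1/180180; Σ_t [3,4]: t=3:−1/1440 t=4:+1/1152 = 1/5760; (3j)²=1/858 [(3 5 4; -2 3 -1)], sign=-1
B: triangle coeff Δ(3,5,4) = 1/180180; Σ_t [0,0]: t=0:+1/5760 = 1/5760; (3j)²=9/286 [(3 5 4; 3 -4 1)], sign=-1
I_A²/I_B² = (1/858)/(9/286) = 1/27

1/27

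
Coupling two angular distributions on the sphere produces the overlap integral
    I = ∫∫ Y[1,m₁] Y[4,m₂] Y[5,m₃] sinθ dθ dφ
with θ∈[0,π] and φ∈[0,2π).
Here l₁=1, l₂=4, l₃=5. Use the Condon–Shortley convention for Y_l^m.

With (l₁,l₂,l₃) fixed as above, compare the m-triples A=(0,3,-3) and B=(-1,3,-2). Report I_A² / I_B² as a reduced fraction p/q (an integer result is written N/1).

16/3

l's match ⇒ only the (l;m) 3-j factors differ between A and B.
A: triangle coeff Δ(1,4,5) = 1/495; Σ_t [0,0]: t=0:+1/5040 = 1/5040; (3j)²=16/495 [(1 4 5; 0 3 -3)], sign=+1
B: triangle coeff Δ(1,4,5) = 1/495; Σ_t [0,0]: t=0:+1/10080 = 1/10080; (3j)²=1/165 [(1 4 5; -1 3 -2)], sign=-1
I_A²/I_B² = (16/495)/(1/165) = 16/3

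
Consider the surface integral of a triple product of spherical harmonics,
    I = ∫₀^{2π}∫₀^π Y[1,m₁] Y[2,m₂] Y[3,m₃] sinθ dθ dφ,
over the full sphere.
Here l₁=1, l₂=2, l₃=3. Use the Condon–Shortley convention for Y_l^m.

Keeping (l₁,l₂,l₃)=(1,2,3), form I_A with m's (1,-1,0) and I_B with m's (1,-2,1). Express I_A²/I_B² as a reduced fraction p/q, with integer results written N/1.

l's match ⇒ only the (l;m) 3-j factors differ between A and B.
A: triangle coeff Δ(1,2,3) = 1/105; Σ_t [0,0]: t=0:+1/12 = 1/12; (3j)²=1/35 [(1 2 3; 1 -1 0)], sign=-1
B: triangle coeff Δ(1,2,3) = 1/105; Σ_t [0,0]: t=0:+1/48 = 1/48; (3j)²=1/105 [(1 2 3; 1 -2 1)], sign=+1
I_A²/I_B² = (1/35)/(1/105) = 3/1

3/1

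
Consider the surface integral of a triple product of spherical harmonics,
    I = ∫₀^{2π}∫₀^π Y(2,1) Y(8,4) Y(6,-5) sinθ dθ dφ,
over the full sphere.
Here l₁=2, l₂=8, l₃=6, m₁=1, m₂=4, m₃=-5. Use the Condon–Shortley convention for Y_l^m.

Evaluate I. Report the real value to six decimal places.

Rules hold: Σm=0, L=16 even, 6≤6≤10.
N = 5·17·13 = 1105
Δ = 4!·0!·12!/17! = 1/30940
Racah Σ t=2..2: t=2:+1/2073600 = 1/2073600
⇒ 3j(2 8 6; 0 0 0)² = 28/1105, sgn +1
Racah Σ t=1..1: t=1:−1/239500800 = -1/239500800
⇒ 3j(2 8 6; 1 4 -5)² = 12/7735, sgn +1
4πI² = N·(3j₀)²·(3jₘ)² = 48/1105
I = +1·√(0.0434389/4π) = 0.05879421

0.058794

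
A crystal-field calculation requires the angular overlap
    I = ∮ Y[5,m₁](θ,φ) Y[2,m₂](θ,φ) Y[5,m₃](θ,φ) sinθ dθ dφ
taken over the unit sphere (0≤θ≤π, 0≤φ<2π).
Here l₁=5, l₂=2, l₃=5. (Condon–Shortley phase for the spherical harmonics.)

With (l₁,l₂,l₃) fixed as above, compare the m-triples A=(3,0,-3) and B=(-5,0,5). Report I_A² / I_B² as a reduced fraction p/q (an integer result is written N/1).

l's match ⇒ only the (l;m) 3-j factors differ between A and B.
A: triangle coeff Δ(5,2,5) = 1/38610; Σ_t [0,2]: t=0:+1/5760 t=1:−1/5040 t=2:+1/161280 = -1/53760; (3j)²=1/4290 [(5 2 5; 3 0 -3)], sign=-1
B: triangle coeff Δ(5,2,5) = 1/38610; Σ_t [2,2]: t=2:+1/161280 = 1/161280; (3j)²=15/286 [(5 2 5; -5 0 5)], sign=+1
I_A²/I_B² = (1/4290)/(15/286) = 1/225

1/225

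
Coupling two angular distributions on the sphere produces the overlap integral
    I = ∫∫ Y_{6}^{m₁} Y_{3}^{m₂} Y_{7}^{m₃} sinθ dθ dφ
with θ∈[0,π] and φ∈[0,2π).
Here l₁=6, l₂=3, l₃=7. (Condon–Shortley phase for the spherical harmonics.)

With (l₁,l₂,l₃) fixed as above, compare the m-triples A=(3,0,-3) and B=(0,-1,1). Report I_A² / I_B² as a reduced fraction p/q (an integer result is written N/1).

15/1183

l's match ⇒ only the (l;m) 3-j factors differ between A and B.
A: triangle coeff Δ(6,3,7) = 1/2042040; Σ_t [0,2]: t=0:+1/362880 t=1:−1/322560 t=2:+1/4354560 = -1/8709120; (3j)²=3/68068 [(6 3 7; 3 0 -3)], sign=-1
B: triangle coeff Δ(6,3,7) = 1/2042040; Σ_t [0,2]: t=0:+1/138240 t=1:−1/86400 t=2:+1/829440 = -13/4147200; (3j)²=13/3740 [(6 3 7; 0 -1 1)], sign=-1
I_A²/I_B² = (3/68068)/(13/3740) = 15/1183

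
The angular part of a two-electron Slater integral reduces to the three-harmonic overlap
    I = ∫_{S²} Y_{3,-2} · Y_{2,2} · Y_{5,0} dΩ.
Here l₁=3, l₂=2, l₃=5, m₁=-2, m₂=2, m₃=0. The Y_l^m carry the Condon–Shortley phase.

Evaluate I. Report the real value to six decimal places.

m-sum 0 ✓  L=10 even ✓  1≤5≤5 ✓
Π(2lᵢ+1) = 7×5×11 = 385
triangle coeff Δ(3,2,5) = 1/2310
Σ_t [0,0]: t=0:+1/144 = 1/144
(3j)²=10/231 [(3 2 5; 0 0 0)], sign=-1
Σ_t [0,0]: t=0:+1/2880 = 1/2880
(3j)²=1/462 [(3 2 5; -2 2 0)], sign=-1
⇒ 4πI² = 25/693
I = (+1)√(25/693/(4π)) = 0.05357948

0.053579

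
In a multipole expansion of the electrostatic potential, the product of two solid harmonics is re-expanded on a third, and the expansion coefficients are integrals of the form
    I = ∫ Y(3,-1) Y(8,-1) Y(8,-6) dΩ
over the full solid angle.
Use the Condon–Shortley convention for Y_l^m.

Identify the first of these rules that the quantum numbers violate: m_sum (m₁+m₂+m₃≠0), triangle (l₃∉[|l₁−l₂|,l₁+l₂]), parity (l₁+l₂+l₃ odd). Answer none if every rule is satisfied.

Σmᵢ = -8  ✗
l₃∈[|l₁−l₂|,l₁+l₂]=[5,11], have l₃=8
Σlᵢ = 19 ⇒ odd

m_sum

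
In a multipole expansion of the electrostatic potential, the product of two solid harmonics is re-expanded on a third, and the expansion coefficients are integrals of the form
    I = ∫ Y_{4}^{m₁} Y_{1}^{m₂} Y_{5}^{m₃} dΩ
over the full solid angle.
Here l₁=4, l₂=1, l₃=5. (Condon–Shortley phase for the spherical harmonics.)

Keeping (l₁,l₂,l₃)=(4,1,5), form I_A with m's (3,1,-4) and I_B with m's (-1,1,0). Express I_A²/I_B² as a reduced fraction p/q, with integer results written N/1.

18/5

Shared (l₁,l₂,l₃)=(4,1,5): N and (l;000)² cancel in I_A²/I_B².
A: Δ = 0!·8!·2!/11! = 1/495; Racah Σ t=0..0: t=0:+1/10080 = 1/10080; ⇒ 3j(4 1 5; 3 1 -4)² = 4/55, sgn -1
B: Δ = 0!·8!·2!/11! = 1/495; Racah Σ t=0..0: t=0:+1/1440 = 1/1440; ⇒ 3j(4 1 5; -1 1 0)² = 2/99, sgn -1
I_A²/I_B² = (4/55)/(2/99) = 18/5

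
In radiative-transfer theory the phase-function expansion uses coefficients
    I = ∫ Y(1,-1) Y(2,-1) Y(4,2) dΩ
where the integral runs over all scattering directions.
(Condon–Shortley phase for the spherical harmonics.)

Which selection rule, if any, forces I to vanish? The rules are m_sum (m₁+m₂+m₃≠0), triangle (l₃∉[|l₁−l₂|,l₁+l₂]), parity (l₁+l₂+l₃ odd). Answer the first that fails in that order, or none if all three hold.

triangle

azimuthal sum: -1 − 1 + 2 = 0  ✓
1 ≤ 4 ≤ 3 (triangle on l)  ✗
L = 1 + 2 + 4 = 7 (odd)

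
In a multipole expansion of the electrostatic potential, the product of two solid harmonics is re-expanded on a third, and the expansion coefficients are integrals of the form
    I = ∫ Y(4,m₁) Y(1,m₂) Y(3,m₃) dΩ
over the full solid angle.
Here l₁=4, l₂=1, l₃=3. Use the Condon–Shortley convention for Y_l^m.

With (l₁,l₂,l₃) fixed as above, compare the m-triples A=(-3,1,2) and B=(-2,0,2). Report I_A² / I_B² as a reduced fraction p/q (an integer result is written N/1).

7/4

l's match ⇒ only the (l;m) 3-j factors differ between A and B.
A: triangle coeff Δ(4,1,3) = 1/252; Σ_t [2,2]: t=2:+1/240 = 1/240; (3j)²=1/12 [(4 1 3; -3 1 2)], sign=-1
B: triangle coeff Δ(4,1,3) = 1/252; Σ_t [1,1]: t=1:−1/120 = -1/120; (3j)²=1/21 [(4 1 3; -2 0 2)], sign=+1
I_A²/I_B² = (1/12)/(1/21) = 7/4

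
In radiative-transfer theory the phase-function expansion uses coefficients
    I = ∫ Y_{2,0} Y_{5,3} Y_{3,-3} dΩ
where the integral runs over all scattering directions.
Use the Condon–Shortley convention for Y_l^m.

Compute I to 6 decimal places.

m-sum 0 ✓  L=10 even ✓  3≤3≤7 ✓
Π(2lᵢ+1) = 5×11×7 = 385
triangle coeff Δ(2,5,3) = 1/2310
Σ_t [2,2]: t=2:+1/144 = 1/144
(3j)²=10/231 [(2 5 3; 0 0 0)], sign=-1
Σ_t [2,2]: t=2:+1/2880 = 1/2880
(3j)²=2/165 [(2 5 3; 0 3 -3)], sign=+1
⇒ 4πI² = 20/99
I = (-1)√(20/99/(4π)) = -0.12679218

-0.126792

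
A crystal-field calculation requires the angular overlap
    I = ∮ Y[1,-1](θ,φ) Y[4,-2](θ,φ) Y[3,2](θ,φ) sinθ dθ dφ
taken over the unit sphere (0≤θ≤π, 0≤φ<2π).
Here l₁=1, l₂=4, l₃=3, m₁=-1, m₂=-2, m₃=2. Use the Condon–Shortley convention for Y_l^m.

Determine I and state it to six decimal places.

0.000000

-1 − 2 + 2 = -1 ≠ 0: azimuthal integral kills it; I = 0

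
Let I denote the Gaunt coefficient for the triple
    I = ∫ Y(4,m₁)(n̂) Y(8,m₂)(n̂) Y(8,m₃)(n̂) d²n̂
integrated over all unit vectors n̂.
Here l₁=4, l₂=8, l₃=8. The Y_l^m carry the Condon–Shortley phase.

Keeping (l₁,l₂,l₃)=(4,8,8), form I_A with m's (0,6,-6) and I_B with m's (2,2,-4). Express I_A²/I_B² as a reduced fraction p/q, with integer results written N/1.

l's match ⇒ only the (l;m) 3-j factors differ between A and B.
A: triangle coeff Δ(4,8,8) = 1/185175900; Σ_t [2,4]: t=2:+1/7664025600 t=3:−1/1437004800 t=4:+1/4180377600 = -1/3065610240; (3j)²=13/1292 [(4 8 8; 0 6 -6)], sign=-1
B: triangle coeff Δ(4,8,8) = 1/185175900; Σ_t [0,2]: t=0:+1/696729600 t=1:−1/78382080 t=2:+1/92897280 = -1/1791590400; (3j)²=11/151164 [(4 8 8; 2 2 -4)], sign=-1
I_A²/I_B² = (13/1292)/(11/151164) = 1521/11

1521/11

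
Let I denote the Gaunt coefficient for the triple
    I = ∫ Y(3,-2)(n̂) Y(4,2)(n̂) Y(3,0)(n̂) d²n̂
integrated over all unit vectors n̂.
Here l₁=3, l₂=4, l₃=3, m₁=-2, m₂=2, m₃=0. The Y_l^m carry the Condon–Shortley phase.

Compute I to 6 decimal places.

-0.044418

Checks pass: Σm=0; 10 even; l₃=3∈[1,7].
(2·3+1)(2·4+1)(2·3+1) = 441
Δ: 4! 2! 4! / 11! → 1/34650
sum: t=1:−1/72 t=2:+1/16 t=3:−1/72 = 5/144
3j²(3 4 3; 0 0 0) = Δ·Π!·Σ² = 2/77  (sign -1)
sum: t=3:−1/72 t=4:+1/96 = -1/288
3j²(3 4 3; -2 2 0) = Δ·Π!·Σ² = 1/462  (sign +1)
combine: 4πI² = 441·2/77·1/462 = 3/121
take √, sign -1: I = -0.04441841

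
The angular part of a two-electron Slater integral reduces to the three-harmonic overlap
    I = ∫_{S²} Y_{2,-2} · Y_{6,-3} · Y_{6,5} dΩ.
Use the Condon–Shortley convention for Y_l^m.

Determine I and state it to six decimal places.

0.120286

Checks pass: Σm=0; 14 even; l₃=6∈[4,8].
(2·2+1)(2·6+1)(2·6+1) = 845
Δ: 2! 2! 10! / 15! → 1/90090
sum: t=0:+1/69120 t=1:−1/14400 t=2:+1/69120 = -7/172800
3j²(2 6 6; 0 0 0) = Δ·Π!·Σ² = 14/715  (sign -1)
sum: t=2:+1/1451520 = 1/1451520
3j²(2 6 6; -2 -3 5) = Δ·Π!·Σ² = 1/91  (sign -1)
combine: 4πI² = 845·14/715·1/91 = 2/11
take √, sign +1: I = 0.12028562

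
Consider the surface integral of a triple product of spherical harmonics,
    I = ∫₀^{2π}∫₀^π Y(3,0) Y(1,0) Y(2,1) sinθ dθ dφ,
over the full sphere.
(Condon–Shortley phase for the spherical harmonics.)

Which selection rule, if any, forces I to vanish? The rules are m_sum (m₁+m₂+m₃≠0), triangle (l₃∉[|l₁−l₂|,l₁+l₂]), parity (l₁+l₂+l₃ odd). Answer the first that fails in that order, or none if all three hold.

m₁+m₂+m₃ = 0 + 0 + 1 = 1  ✗
triangle: |3−1|=2 ≤ l₃=2 ≤ 3+1=4
parity: l₁+l₂+l₃ = 6 is even

m_sum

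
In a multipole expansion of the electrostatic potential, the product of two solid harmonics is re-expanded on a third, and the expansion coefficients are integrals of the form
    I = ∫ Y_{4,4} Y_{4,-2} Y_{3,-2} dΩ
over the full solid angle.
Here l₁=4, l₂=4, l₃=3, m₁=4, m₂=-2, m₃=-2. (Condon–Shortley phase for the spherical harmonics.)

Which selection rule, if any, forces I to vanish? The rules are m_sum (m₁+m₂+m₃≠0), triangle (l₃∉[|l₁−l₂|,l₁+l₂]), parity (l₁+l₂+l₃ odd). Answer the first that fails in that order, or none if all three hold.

azimuthal sum: 4 − 2 − 2 = 0  ✓
0 ≤ 3 ≤ 8 (triangle on l)  ✓
L = 4 + 4 + 3 = 11 (odd)  ✗

parity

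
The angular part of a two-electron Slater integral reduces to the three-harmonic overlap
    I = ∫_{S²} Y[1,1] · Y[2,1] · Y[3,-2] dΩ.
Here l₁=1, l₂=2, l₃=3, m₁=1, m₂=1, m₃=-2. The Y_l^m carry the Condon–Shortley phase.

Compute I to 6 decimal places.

0.261169

m-sum 0 ✓  L=6 even ✓  1≤3≤3 ✓
Π(2lᵢ+1) = 3×5×7 = 105
triangle coeff Δ(1,2,3) = 1/105
Σ_t [0,0]: t=0:+1/4 = 1/4
(3j)²=3/35 [(1 2 3; 0 0 0)], sign=-1
Σ_t [0,0]: t=0:+1/12 = 1/12
(3j)²=2/21 [(1 2 3; 1 1 -2)], sign=-1
⇒ 4πI² = 6/7
I = (+1)√(6/7/(4π)) = 0.26116903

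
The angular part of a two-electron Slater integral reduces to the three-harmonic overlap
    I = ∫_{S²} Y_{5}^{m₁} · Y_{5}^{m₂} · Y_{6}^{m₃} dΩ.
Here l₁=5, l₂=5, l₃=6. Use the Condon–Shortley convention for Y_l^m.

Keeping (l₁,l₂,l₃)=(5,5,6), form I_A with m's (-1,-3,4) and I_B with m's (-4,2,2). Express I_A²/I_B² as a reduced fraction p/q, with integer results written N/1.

169/420

Same 5,5,6: normalisation and zero-m 3j drop out of the ratio.
A: Δ: 4! 6! 6! / 17! → 1/28588560; sum: t=0:+1/829440 t=1:−1/86400 t=2:+1/138240 = -13/4147200; 3j²(5 5 6; -1 -3 4) = Δ·Π!·Σ² = 13/3740  (sign -1)
B: Δ: 4! 6! 6! / 17! → 1/28588560; sum: t=3:−1/207360 t=4:+1/103680 = 1/207360; 3j²(5 5 6; -4 2 2) = Δ·Π!·Σ² = 21/2431  (sign +1)
I_A²/I_B² = (13/3740)/(21/2431) = 169/420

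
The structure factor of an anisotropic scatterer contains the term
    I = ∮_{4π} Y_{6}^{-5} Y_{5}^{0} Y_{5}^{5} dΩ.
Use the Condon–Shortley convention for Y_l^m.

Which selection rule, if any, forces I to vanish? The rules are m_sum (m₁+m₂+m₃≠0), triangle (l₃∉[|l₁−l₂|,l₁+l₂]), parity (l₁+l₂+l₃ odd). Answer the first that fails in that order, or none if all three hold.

none

azimuthal sum: -5 + 0 + 5 = 0  ✓
1 ≤ 5 ≤ 11 (triangle on l)  ✓
L = 6 + 5 + 5 = 16 (even)  ✓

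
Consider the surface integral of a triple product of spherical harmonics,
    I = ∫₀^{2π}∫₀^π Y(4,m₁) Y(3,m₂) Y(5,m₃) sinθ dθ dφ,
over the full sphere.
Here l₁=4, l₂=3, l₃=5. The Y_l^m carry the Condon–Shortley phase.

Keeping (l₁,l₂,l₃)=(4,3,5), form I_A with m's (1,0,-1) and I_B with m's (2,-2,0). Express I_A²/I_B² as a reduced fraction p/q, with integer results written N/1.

361/800

l's match ⇒ only the (l;m) 3-j factors differ between A and B.
A: triangle coeff Δ(4,3,5) = 1/180180; Σ_t [0,2]: t=0:+1/432 t=1:−1/192 t=2:+1/1440 = -19/8640; (3j)²=361/30030 [(4 3 5; 1 0 -1)], sign=-1
B: triangle coeff Δ(4,3,5) = 1/180180; Σ_t [0,1]: t=0:+1/576 t=1:−1/2880 = 1/720; (3j)²=80/3003 [(4 3 5; 2 -2 0)], sign=-1
I_A²/I_B² = (361/30030)/(80/3003) = 361/800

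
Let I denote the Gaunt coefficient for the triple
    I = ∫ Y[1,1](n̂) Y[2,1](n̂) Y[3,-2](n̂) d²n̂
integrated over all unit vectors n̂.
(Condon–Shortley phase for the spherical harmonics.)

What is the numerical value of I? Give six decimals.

m-sum 0 ✓  L=6 even ✓  1≤3≤3 ✓
Π(2lᵢ+1) = 3×5×7 = 105
triangle coeff Δ(1,2,3) = 1/105
Σ_t [0,0]: t=0:+1/4 = 1/4
(3j)²=3/35 [(1 2 3; 0 0 0)], sign=-1
Σ_t [0,0]: t=0:+1/12 = 1/12
(3j)²=2/21 [(1 2 3; 1 1 -2)], sign=-1
⇒ 4πI² = 6/7
I = (+1)√(6/7/(4π)) = 0.26116903

0.261169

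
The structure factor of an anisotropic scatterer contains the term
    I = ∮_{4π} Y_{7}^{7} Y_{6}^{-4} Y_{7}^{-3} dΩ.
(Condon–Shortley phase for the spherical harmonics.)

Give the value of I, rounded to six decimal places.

0.139650

Checks pass: Σm=0; 20 even; l₃=7∈[1,13].
(2·7+1)(2·6+1)(2·7+1) = 2925
Δ: 6! 8! 6! / 21! → 1/2444321880
sum: t=0:+1/2612736000 t=1:−1/20736000 t=2:+1/1658880 t=3:−1/746496 t=4:+1/1658880 t=5:−1/20736000 t=6:+1/2612736000 = -1/4354560
3j²(7 6 7; 0 0 0) = Δ·Π!·Σ² = 1000/138567  (sign +1)
sum: t=0:+1/1393459200 = 1/1393459200
3j²(7 6 7; 7 -4 -3) = Δ·Π!·Σ² = 15/1292  (sign +1)
combine: 4πI² = 2925·1000/138567·15/1292 = 281250/1147619
take √, sign +1: I = 0.13965049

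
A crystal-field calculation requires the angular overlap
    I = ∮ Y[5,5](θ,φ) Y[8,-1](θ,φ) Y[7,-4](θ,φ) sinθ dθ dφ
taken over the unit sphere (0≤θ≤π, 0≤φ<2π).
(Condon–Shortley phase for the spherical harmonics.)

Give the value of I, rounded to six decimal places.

-0.111489

Checks pass: Σm=0; 20 even; l₃=7∈[3,13].
(2·5+1)(2·8+1)(2·7+1) = 2805
Δ: 6! 4! 10! / 21! → 1/814773960
sum: t=1:−1/87091200 t=2:+1/4976640 t=3:−1/2073600 t=4:+1/4976640 t=5:−1/87091200 = -1/9676800
3j²(5 8 7; 0 0 0) = Δ·Π!·Σ² = 360/46189  (sign +1)
sum: t=0:+1/522547200 = 1/522547200
3j²(5 8 7; 5 -1 -4) = Δ·Π!·Σ² = 30/4199  (sign -1)
combine: 4πI² = 2805·360/46189·30/4199 = 162000/1037153
take √, sign -1: I = -0.11148878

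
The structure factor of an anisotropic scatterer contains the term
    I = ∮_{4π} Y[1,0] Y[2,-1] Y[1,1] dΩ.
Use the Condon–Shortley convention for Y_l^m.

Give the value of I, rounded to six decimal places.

-0.218510

Checks pass: Σm=0; 4 even; l₃=1∈[1,3].
(2·1+1)(2·2+1)(2·1+1) = 45
Δ: 2! 0! 2! / 5! → 1/30
sum: t=1:−1/1 = -1/1
3j²(1 2 1; 0 0 0) = Δ·Π!·Σ² = 2/15  (sign +1)
sum: t=1:−1/2 = -1/2
3j²(1 2 1; 0 -1 1) = Δ·Π!·Σ² = 1/10  (sign -1)
combine: 4πI² = 45·2/15·1/10 = 3/5
take √, sign -1: I = -0.21850969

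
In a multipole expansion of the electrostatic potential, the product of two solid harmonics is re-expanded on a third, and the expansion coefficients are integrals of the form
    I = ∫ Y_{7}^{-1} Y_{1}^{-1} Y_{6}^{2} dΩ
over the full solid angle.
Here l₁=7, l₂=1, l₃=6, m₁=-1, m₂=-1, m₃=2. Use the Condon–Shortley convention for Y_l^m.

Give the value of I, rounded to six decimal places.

-0.135514

Checks pass: Σm=0; 14 even; l₃=6∈[6,8].
(2·7+1)(2·1+1)(2·6+1) = 585
Δ: 2! 12! 0! / 15! → 1/1365
sum: t=1:−1/518400 = -1/518400
3j²(7 1 6; 0 0 0) = Δ·Π!·Σ² = 7/195  (sign -1)
sum: t=0:+1/1935360 = 1/1935360
3j²(7 1 6; -1 -1 2) = Δ·Π!·Σ² = 1/91  (sign +1)
combine: 4πI² = 585·7/195·1/91 = 3/13
take √, sign -1: I = -0.13551395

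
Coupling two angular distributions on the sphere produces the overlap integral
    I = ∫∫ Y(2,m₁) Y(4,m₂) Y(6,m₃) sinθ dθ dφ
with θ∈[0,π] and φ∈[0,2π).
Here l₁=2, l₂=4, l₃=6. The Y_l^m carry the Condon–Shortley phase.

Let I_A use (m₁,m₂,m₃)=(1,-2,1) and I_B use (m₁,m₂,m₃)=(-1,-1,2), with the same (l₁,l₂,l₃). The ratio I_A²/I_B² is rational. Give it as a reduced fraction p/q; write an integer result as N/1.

Same 2,4,6: normalisation and zero-m 3j drop out of the ratio.
A: Δ: 0! 4! 8! / 13! → 1/6435; sum: t=0:+1/8640 = 1/8640; 3j²(2 4 6; 1 -2 1) = Δ·Π!·Σ² = 14/1287  (sign -1)
B: Δ: 0! 4! 8! / 13! → 1/6435; sum: t=0:+1/4320 = 1/4320; 3j²(2 4 6; -1 -1 2) = Δ·Π!·Σ² = 224/6435  (sign +1)
I_A²/I_B² = (14/1287)/(224/6435) = 5/16

5/16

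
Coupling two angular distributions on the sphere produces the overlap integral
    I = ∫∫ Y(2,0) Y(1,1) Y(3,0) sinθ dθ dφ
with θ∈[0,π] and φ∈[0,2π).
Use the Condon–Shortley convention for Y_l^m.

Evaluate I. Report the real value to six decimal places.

0.000000

0 + 1 + 0 = 1 ≠ 0: azimuthal integral kills it; I = 0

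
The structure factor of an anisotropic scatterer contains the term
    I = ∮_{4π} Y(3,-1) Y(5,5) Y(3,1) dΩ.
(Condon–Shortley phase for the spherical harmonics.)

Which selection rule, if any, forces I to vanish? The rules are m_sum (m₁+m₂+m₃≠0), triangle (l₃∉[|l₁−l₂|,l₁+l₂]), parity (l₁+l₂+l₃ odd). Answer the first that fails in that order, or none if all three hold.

m₁+m₂+m₃ = -1 + 5 + 1 = 5  ✗
triangle: |3−5|=2 ≤ l₃=3 ≤ 3+5=8
parity: l₁+l₂+l₃ = 11 is odd

m_sum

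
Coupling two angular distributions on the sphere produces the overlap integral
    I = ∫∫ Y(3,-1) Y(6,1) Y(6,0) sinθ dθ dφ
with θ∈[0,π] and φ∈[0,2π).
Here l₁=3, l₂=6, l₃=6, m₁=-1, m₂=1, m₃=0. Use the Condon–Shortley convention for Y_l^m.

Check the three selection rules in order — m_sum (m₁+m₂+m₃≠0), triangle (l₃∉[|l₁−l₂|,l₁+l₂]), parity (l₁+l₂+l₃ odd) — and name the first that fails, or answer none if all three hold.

parity

m₁+m₂+m₃ = -1 + 1 + 0 = 0  ✓
triangle: |3−6|=3 ≤ l₃=6 ≤ 3+6=9  ✓
parity: l₁+l₂+l₃ = 15 is odd  ✗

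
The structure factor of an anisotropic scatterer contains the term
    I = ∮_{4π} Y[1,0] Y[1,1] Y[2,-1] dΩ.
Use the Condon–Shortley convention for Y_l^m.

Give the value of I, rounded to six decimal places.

m-sum 0 ✓  L=4 even ✓  0≤2≤2 ✓
Π(2lᵢ+1) = 3×3×5 = 45
triangle coeff Δ(1,1,2) = 1/30
Σ_t [0,0]: t=0:+1/1 = 1/1
(3j)²=2/15 [(1 1 2; 0 0 0)], sign=+1
Σ_t [0,0]: t=0:+1/2 = 1/2
(3j)²=1/10 [(1 1 2; 0 1 -1)], sign=-1
⇒ 4πI² = 3/5
I = (-1)√(3/5/(4π)) = -0.21850969

-0.218510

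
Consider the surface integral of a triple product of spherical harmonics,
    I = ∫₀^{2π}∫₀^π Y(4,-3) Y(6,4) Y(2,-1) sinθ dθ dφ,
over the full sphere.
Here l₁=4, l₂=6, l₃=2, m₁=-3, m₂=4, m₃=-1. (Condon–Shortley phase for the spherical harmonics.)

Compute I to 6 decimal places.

Checks pass: Σm=0; 12 even; l₃=2∈[2,10].
(2·4+1)(2·6+1)(2·2+1) = 585
Δ: 8! 0! 4! / 13! → 1/6435
sum: t=4:+1/2304 = 1/2304
3j²(4 6 2; 0 0 0) = Δ·Π!·Σ² = 5/143  (sign +1)
sum: t=7:−1/30240 = -1/30240
3j²(4 6 2; -3 4 -1) = Δ·Π!·Σ² = 16/429  (sign +1)
combine: 4πI² = 585·5/143·16/429 = 1200/1573
take √, sign +1: I = 0.24638901

0.246389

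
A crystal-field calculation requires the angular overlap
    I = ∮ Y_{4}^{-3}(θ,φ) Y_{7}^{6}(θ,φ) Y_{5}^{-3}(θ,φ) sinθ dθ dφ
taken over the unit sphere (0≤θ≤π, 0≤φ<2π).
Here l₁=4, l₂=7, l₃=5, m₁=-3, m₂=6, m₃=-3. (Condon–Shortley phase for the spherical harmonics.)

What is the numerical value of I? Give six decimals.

Rules hold: Σm=0, L=16 even, 3≤5≤11.
N = 9·15·11 = 1485
Δ = 6!·2!·8!/17! = 1/6126120
Racah Σ t=2..4: t=2:+1/69120 t=3:−1/20736 t=4:+1/69120 = -1/51840
⇒ 3j(4 7 5; 0 0 0)² = 280/21879, sgn +1
Racah Σ t=5..6: t=5:−1/9676800 t=6:+1/3628800 = 1/5806080
⇒ 3j(4 7 5; -3 6 -3)² = 5/408, sgn +1
4πI² = N·(3j₀)²·(3jₘ)² = 875/3757
I = +1·√(0.232899/4π) = 0.13613773

0.136138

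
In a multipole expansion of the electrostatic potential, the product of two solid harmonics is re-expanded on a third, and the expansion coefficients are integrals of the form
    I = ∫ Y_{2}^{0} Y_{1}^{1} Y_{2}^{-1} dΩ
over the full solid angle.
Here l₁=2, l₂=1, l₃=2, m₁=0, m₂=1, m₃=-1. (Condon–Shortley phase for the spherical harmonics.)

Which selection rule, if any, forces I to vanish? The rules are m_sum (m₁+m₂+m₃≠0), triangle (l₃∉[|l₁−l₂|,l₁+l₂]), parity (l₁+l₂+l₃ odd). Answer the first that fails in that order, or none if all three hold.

parity

azimuthal sum: 0 + 1 − 1 = 0  ✓
1 ≤ 2 ≤ 3 (triangle on l)  ✓
L = 2 + 1 + 2 = 5 (odd)  ✗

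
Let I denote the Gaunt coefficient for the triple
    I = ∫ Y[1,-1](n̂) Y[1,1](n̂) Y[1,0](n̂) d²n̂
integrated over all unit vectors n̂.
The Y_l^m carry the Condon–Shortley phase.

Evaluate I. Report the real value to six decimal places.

Σlᵢ=3 odd — θ-integrand is odd under cosθ→−cosθ; I=0

0.000000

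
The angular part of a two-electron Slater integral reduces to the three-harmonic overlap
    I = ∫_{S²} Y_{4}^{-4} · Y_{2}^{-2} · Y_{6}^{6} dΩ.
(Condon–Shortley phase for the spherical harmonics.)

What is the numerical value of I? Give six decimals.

0.353849

m-sum 0 ✓  L=12 even ✓  2≤6≤6 ✓
Π(2lᵢ+1) = 9×5×13 = 585
triangle coeff Δ(4,2,6) = 1/6435
Σ_t [0,0]: t=0:+1/2304 = 1/2304
(3j)²=5/143 [(4 2 6; 0 0 0)], sign=+1
Σ_t [0,0]: t=0:+1/967680 = 1/967680
(3j)²=1/13 [(4 2 6; -4 -2 6)], sign=+1
⇒ 4πI² = 225/143
I = (+1)√(225/143/(4π)) = 0.35384927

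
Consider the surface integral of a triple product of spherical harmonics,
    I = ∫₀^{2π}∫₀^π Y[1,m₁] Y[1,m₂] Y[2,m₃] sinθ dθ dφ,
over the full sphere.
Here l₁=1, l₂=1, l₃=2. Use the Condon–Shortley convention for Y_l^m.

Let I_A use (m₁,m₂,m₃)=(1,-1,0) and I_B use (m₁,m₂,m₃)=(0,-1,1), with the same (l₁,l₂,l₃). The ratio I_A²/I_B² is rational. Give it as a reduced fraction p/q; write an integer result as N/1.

1/3

l's match ⇒ only the (l;m) 3-j factors differ between A and B.
A: triangle coeff Δ(1,1,2) = 1/30; Σ_t [0,0]: t=0:+1/4 = 1/4; (3j)²=1/30 [(1 1 2; 1 -1 0)], sign=+1
B: triangle coeff Δ(1,1,2) = 1/30; Σ_t [0,0]: t=0:+1/2 = 1/2; (3j)²=1/10 [(1 1 2; 0 -1 1)], sign=-1
I_A²/I_B² = (1/30)/(1/10) = 1/3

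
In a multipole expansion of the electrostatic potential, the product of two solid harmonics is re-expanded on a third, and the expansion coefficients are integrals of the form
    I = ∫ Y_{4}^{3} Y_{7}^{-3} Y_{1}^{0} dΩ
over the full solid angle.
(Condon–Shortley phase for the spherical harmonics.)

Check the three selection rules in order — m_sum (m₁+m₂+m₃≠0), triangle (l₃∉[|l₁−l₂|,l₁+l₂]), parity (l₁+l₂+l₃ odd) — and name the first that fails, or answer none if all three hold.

m₁+m₂+m₃ = 3 − 3 + 0 = 0  ✓
triangle: |4−7|=3 ≤ l₃=1 ≤ 4+7=11  ✗
parity: l₁+l₂+l₃ = 12 is even

triangle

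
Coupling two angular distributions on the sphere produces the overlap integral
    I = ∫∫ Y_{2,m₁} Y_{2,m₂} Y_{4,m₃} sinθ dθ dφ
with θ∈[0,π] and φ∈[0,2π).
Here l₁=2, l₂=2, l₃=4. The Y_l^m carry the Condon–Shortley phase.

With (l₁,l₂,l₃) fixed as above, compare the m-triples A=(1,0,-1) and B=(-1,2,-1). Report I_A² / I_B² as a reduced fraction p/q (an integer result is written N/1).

Shared (l₁,l₂,l₃)=(2,2,4): N and (l;000)² cancel in I_A²/I_B².
A: Δ = 0!·4!·4!/9! = 1/630; Racah Σ t=0..0: t=0:+1/24 = 1/24; ⇒ 3j(2 2 4; 1 0 -1)² = 1/21, sgn -1
B: Δ = 0!·4!·4!/9! = 1/630; Racah Σ t=0..0: t=0:+1/144 = 1/144; ⇒ 3j(2 2 4; -1 2 -1)² = 1/126, sgn -1
I_A²/I_B² = (1/21)/(1/126) = 6/1

6/1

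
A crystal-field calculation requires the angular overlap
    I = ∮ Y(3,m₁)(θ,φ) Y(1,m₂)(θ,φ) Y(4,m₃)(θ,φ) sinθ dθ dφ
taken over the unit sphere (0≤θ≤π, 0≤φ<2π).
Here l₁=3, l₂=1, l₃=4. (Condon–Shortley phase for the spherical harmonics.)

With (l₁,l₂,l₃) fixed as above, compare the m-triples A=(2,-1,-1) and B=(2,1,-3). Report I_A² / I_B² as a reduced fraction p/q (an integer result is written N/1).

1/7

Shared (l₁,l₂,l₃)=(3,1,4): N and (l;000)² cancel in I_A²/I_B².
A: Δ = 0!·6!·2!/9! = 1/252; Racah Σ t=0..0: t=0:+1/240 = 1/240; ⇒ 3j(3 1 4; 2 -1 -1)² = 1/84, sgn -1
B: Δ = 0!·6!·2!/9! = 1/252; Racah Σ t=0..0: t=0:+1/240 = 1/240; ⇒ 3j(3 1 4; 2 1 -3)² = 1/12, sgn -1
I_A²/I_B² = (1/84)/(1/12) = 1/7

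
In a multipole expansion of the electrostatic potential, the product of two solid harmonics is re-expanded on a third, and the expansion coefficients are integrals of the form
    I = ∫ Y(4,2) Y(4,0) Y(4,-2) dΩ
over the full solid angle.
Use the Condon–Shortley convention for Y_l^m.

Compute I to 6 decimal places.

Checks pass: Σm=0; 12 even; l₃=4∈[0,8].
(2·4+1)(2·4+1)(2·4+1) = 729
Δ: 4! 4! 4! / 13! → 1/450450
sum: t=0:+1/13824 t=1:−1/216 t=2:+1/64 t=3:−1/216 t=4:+1/13824 = 5/768
3j²(4 4 4; 0 0 0) = Δ·Π!·Σ² = 18/1001  (sign +1)
sum: t=0:+1/2304 t=1:−1/216 t=2:+1/384 = -11/6912
3j²(4 4 4; 2 0 -2) = Δ·Π!·Σ² = 11/1638  (sign -1)
combine: 4πI² = 729·18/1001·11/1638 = 729/8281
take √, sign -1: I = -0.08369845

-0.083698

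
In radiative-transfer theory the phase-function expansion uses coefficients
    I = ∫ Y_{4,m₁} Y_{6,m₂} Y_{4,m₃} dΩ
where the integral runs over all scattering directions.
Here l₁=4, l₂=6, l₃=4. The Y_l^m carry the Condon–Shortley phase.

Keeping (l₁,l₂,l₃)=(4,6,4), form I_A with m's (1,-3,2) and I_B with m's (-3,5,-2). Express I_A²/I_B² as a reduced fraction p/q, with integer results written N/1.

l's match ⇒ only the (l;m) 3-j factors differ between A and B.
A: triangle coeff Δ(4,6,4) = 1/1261260; Σ_t [1,3]: t=1:−1/11520 t=2:+1/5760 t=3:−1/51840 = 7/103680; (3j)²=7/858 [(4 6 4; 1 -3 2)], sign=+1
B: triangle coeff Δ(4,6,4) = 1/1261260; Σ_t [5,6]: t=5:−1/172800 t=6:+1/86400 = 1/172800; (3j)²=1/130 [(4 6 4; -3 5 -2)], sign=+1
I_A²/I_B² = (7/858)/(1/130) = 35/33

35/33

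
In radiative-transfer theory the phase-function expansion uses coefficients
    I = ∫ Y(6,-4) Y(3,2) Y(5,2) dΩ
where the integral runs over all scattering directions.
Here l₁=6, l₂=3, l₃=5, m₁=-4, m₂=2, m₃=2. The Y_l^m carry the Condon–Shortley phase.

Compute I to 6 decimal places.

0.088266

Rules hold: Σm=0, L=14 even, 3≤5≤9.
N = 13·7·11 = 1001
Δ = 4!·8!·2!/15! = 1/675675
Racah Σ t=1..3: t=1:−1/8640 t=2:+1/2304 t=3:−1/8640 = 7/34560
⇒ 3j(6 3 5; 0 0 0)² = 7/429, sgn -1
Racah Σ t=3..4: t=3:−1/60480 t=4:+1/34560 = 1/80640
⇒ 3j(6 3 5; -4 2 2)² = 6/1001, sgn -1
4πI² = N·(3j₀)²·(3jₘ)² = 14/143
I = +1·√(0.0979021/4π) = 0.08826552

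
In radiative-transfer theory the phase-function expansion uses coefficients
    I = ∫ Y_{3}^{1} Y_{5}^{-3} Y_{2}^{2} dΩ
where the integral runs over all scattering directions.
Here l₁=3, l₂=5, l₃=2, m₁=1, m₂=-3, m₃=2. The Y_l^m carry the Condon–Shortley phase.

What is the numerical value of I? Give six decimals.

-0.200476

Checks pass: Σm=0; 10 even; l₃=2∈[2,8].
(2·3+1)(2·5+1)(2·2+1) = 385
Δ: 6! 0! 4! / 11! → 1/2310
sum: t=3:−1/144 = -1/144
3j²(3 5 2; 0 0 0) = Δ·Π!·Σ² = 10/231  (sign -1)
sum: t=2:+1/1152 = 1/1152
3j²(3 5 2; 1 -3 2) = Δ·Π!·Σ² = 1/33  (sign +1)
combine: 4πI² = 385·10/231·1/33 = 50/99
take √, sign -1: I = -0.20047604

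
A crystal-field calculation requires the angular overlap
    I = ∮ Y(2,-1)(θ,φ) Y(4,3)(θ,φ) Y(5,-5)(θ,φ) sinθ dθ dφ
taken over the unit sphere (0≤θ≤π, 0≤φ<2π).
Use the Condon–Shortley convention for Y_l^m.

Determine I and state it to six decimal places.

-1 + 3 − 5 = -3 ≠ 0: azimuthal integral kills it; I = 0

0.000000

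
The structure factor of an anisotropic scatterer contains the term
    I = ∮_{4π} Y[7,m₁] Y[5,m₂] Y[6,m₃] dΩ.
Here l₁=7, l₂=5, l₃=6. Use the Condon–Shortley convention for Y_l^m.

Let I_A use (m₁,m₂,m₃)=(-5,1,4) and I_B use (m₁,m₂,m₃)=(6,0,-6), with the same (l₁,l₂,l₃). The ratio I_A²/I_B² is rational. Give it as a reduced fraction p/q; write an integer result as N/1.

l's match ⇒ only the (l;m) 3-j factors differ between A and B.
A: triangle coeff Δ(7,5,6) = 1/174594420; Σ_t [4,6]: t=4:+1/7741440 t=5:−1/3628800 t=6:+1/24883200 = -37/348364800; (3j)²=1369/176358 [(7 5 6; -5 1 4)], sign=-1
B: triangle coeff Δ(7,5,6) = 1/174594420; Σ_t [1,1]: t=1:−1/116121600 = -1/116121600; (3j)²=165/9044 [(7 5 6; 6 0 -6)], sign=-1
I_A²/I_B² = (1369/176358)/(165/9044) = 2738/6435

2738/6435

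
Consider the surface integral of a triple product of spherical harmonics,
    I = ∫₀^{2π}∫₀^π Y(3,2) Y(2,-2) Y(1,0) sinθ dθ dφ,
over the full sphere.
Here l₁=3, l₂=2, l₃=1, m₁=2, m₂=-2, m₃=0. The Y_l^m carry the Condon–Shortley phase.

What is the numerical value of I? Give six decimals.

Rules hold: Σm=0, L=6 even, 1≤1≤5.
N = 7·5·3 = 105
Δ = 4!·2!·0!/7! = 1/105
Racah Σ t=2..2: t=2:+1/4 = 1/4
⇒ 3j(3 2 1; 0 0 0)² = 3/35, sgn -1
Racah Σ t=0..0: t=0:+1/24 = 1/24
⇒ 3j(3 2 1; 2 -2 0)² = 1/21, sgn -1
4πI² = N·(3j₀)²·(3jₘ)² = 3/7
I = +1·√(0.428571/4π) = 0.18467439

0.184674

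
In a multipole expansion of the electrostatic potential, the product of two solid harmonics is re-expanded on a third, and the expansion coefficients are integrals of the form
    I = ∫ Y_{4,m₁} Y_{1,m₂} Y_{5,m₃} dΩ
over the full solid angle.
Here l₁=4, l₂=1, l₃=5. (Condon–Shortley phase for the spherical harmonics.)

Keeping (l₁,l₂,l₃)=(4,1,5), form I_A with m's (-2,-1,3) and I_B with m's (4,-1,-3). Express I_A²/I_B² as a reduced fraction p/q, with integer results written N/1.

l's match ⇒ only the (l;m) 3-j factors differ between A and B.
A: triangle coeff Δ(4,1,5) = 1/495; Σ_t [0,0]: t=0:+1/2880 = 1/2880; (3j)²=28/495 [(4 1 5; -2 -1 3)], sign=+1
B: triangle coeff Δ(4,1,5) = 1/495; Σ_t [0,0]: t=0:+1/80640 = 1/80640; (3j)²=1/495 [(4 1 5; 4 -1 -3)], sign=+1
I_A²/I_B² = (28/495)/(1/495) = 28/1

28/1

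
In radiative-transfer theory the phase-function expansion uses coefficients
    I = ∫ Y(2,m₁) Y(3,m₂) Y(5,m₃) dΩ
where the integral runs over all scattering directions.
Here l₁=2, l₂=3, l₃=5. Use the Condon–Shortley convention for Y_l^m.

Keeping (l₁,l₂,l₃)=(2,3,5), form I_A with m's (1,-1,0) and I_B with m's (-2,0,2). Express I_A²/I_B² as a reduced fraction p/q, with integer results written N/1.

Shared (l₁,l₂,l₃)=(2,3,5): N and (l;000)² cancel in I_A²/I_B².
A: Δ = 0!·4!·6!/11! = 1/2310; Racah Σ t=0..0: t=0:+1/288 = 1/288; ⇒ 3j(2 3 5; 1 -1 0)² = 5/231, sgn -1
B: Δ = 0!·4!·6!/11! = 1/2310; Racah Σ t=0..0: t=0:+1/864 = 1/864; ⇒ 3j(2 3 5; -2 0 2)² = 1/66, sgn -1
I_A²/I_B² = (5/231)/(1/66) = 10/7

10/7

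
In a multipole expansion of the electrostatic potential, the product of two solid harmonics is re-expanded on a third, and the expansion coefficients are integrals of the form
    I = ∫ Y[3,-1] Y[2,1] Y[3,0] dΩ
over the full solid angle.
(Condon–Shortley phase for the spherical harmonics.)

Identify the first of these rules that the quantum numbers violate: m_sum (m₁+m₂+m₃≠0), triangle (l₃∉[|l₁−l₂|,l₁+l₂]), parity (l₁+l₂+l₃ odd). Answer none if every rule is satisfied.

azimuthal sum: -1 + 1 + 0 = 0  ✓
1 ≤ 3 ≤ 5 (triangle on l)  ✓
L = 3 + 2 + 3 = 8 (even)  ✓

none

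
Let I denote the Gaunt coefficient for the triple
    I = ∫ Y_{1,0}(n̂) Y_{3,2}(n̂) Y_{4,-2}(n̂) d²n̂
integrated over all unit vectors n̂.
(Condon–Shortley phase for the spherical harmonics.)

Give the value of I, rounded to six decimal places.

0.213244

m-sum 0 ✓  L=8 even ✓  2≤4≤4 ✓
Π(2lᵢ+1) = 3×7×9 = 189
triangle coeff Δ(1,3,4) = 1/252
Σ_t [0,0]: t=0:+1/36 = 1/36
(3j)²=4/63 [(1 3 4; 0 0 0)], sign=+1
Σ_t [0,0]: t=0:+1/120 = 1/120
(3j)²=1/21 [(1 3 4; 0 2 -2)], sign=+1
⇒ 4πI² = 4/7
I = (+1)√(4/7/(4π)) = 0.21324362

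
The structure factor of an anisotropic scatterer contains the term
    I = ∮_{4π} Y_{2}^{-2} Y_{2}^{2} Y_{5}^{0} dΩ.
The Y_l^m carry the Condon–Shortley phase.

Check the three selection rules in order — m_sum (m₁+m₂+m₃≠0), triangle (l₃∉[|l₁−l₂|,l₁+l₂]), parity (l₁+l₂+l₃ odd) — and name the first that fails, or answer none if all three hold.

triangle

Σmᵢ = 0  ✓
l₃∈[|l₁−l₂|,l₁+l₂]=[0,4], have l₃=5  ✗
Σlᵢ = 9 ⇒ odd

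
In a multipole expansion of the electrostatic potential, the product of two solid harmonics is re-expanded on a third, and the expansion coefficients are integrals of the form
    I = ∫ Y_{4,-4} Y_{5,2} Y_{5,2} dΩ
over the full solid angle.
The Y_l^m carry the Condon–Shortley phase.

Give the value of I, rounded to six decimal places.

Checks pass: Σm=0; 14 even; l₃=5∈[1,9].
(2·4+1)(2·5+1)(2·5+1) = 1089
Δ: 4! 4! 6! / 15! → 1/3153150
sum: t=0:+1/69120 t=1:−1/1728 t=2:+1/576 t=3:−1/1728 t=4:+1/69120 = 7/11520
3j²(4 5 5; 0 0 0) = Δ·Π!·Σ² = 2/143  (sign -1)
sum: t=4:+1/20736 = 1/20736
3j²(4 5 5; -4 2 2) = Δ·Π!·Σ² = 35/1287  (sign -1)
combine: 4πI² = 1089·2/143·35/1287 = 70/169
take √, sign +1: I = 0.18155187

0.181552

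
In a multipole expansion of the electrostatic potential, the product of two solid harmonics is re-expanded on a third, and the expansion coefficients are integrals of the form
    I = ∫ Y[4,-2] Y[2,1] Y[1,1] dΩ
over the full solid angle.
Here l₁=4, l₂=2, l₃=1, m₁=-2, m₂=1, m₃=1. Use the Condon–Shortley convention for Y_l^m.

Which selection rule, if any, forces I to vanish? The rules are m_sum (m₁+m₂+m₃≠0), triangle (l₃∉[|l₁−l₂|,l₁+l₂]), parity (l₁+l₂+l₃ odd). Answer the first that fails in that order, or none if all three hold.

triangle

m₁+m₂+m₃ = -2 + 1 + 1 = 0  ✓
triangle: |4−2|=2 ≤ l₃=1 ≤ 4+2=6  ✗
parity: l₁+l₂+l₃ = 7 is odd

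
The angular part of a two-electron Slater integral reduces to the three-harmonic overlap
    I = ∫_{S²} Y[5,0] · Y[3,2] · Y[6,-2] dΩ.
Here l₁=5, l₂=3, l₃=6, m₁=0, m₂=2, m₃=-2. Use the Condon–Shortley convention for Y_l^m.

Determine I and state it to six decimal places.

-0.077843

Checks pass: Σm=0; 14 even; l₃=6∈[2,8].
(2·5+1)(2·3+1)(2·6+1) = 1001
Δ: 2! 8! 4! / 15! → 1/675675
sum: t=0:+1/8640 t=1:−1/2304 t=2:+1/8640 = -7/34560
3j²(5 3 6; 0 0 0) = Δ·Π!·Σ² = 7/429  (sign -1)
sum: t=1:−1/13824 t=2:+1/8640 = 1/23040
3j²(5 3 6; 0 2 -2) = Δ·Π!·Σ² = 2/429  (sign +1)
combine: 4πI² = 1001·7/429·2/429 = 98/1287
take √, sign -1: I = -0.07784287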